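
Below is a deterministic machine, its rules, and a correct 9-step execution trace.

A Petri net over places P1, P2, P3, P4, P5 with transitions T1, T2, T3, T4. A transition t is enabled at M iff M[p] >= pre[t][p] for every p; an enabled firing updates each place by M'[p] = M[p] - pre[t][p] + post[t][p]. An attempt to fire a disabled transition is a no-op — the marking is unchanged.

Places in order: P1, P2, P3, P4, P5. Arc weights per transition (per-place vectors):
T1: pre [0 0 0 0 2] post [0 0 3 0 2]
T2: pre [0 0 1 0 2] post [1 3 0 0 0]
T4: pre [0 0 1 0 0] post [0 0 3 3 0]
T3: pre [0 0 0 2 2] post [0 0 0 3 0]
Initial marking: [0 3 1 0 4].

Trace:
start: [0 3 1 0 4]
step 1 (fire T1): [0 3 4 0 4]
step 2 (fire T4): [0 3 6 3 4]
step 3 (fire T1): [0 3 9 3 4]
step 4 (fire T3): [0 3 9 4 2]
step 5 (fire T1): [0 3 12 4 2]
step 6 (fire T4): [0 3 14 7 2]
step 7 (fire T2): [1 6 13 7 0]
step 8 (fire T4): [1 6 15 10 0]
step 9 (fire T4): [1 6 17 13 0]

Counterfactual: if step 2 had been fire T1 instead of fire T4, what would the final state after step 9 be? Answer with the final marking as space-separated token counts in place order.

1 6 18 9 2

(re-executing from step 2 with the substitution; state before step 2: [0 3 4 0 4])
step 2 (fire T1): [0 3 7 0 4]
step 3 (fire T1): [0 3 10 0 4]
step 4 (fire T3): [0 3 10 0 4]
step 5 (fire T1): [0 3 13 0 4]
step 6 (fire T4): [0 3 15 3 4]
step 7 (fire T2): [1 6 14 3 2]
step 8 (fire T4): [1 6 16 6 2]
step 9 (fire T4): [1 6 18 9 2]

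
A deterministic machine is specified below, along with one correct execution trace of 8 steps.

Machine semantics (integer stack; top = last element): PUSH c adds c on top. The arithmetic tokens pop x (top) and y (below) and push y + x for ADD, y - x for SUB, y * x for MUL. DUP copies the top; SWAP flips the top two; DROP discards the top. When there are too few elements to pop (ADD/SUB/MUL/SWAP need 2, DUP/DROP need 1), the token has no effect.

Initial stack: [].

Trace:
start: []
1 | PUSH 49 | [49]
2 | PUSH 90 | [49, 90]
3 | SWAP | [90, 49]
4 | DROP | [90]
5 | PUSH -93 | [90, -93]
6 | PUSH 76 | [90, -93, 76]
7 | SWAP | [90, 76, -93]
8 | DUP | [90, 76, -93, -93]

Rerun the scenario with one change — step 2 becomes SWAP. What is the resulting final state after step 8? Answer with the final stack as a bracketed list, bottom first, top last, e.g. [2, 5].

[76, -93, -93]

(re-executing from step 2 with the substitution; state before step 2: [49])
2 | SWAP | [49]
3 | SWAP | [49]
4 | DROP | []
5 | PUSH -93 | [-93]
6 | PUSH 76 | [-93, 76]
7 | SWAP | [76, -93]
8 | DUP | [76, -93, -93]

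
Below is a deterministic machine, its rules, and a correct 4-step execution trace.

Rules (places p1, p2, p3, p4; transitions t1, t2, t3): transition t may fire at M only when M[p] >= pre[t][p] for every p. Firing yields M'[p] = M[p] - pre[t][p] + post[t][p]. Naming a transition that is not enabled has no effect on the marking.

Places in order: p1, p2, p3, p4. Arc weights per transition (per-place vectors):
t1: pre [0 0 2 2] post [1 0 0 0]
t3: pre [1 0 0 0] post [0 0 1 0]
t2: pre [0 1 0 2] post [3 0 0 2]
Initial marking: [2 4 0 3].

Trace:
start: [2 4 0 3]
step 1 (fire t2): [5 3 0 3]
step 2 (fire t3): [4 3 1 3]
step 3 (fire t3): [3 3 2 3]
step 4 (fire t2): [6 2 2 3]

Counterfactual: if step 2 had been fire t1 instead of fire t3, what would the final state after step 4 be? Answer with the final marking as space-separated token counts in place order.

(re-executing from step 2 with the substitution; state before step 2: [5 3 0 3])
step 2 (fire t1): [5 3 0 3]
step 3 (fire t3): [4 3 1 3]
step 4 (fire t2): [7 2 1 3]

7 2 1 3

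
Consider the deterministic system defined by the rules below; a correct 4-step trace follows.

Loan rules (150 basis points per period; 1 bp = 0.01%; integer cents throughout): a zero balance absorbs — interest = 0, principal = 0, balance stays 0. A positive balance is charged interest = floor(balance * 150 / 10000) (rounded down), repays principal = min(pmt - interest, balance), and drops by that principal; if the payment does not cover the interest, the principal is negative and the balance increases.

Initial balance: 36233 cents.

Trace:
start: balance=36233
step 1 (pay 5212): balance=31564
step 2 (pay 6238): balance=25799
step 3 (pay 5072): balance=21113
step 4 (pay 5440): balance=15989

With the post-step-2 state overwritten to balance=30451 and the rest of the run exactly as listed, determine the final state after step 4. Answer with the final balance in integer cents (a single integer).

state after step 2 := balance=30451
step 3 (pay 5072): balance=25835
step 4 (pay 5440): balance=20782

20782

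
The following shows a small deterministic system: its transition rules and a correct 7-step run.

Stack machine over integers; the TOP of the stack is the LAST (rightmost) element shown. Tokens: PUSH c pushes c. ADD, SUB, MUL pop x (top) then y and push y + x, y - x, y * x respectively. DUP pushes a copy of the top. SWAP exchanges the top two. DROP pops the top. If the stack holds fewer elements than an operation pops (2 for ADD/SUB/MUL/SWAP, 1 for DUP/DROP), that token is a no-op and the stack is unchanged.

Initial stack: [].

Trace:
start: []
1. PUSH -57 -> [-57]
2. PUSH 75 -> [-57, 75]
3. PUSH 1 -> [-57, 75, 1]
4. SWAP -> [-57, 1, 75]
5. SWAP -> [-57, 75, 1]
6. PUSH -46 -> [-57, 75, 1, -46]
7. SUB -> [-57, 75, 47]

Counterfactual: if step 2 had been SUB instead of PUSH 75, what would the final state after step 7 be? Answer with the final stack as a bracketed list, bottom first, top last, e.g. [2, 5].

(re-executing from step 2 with the substitution; state before step 2: [-57])
2. SUB -> [-57]
3. PUSH 1 -> [-57, 1]
4. SWAP -> [1, -57]
5. SWAP -> [-57, 1]
6. PUSH -46 -> [-57, 1, -46]
7. SUB -> [-57, 47]

[-57, 47]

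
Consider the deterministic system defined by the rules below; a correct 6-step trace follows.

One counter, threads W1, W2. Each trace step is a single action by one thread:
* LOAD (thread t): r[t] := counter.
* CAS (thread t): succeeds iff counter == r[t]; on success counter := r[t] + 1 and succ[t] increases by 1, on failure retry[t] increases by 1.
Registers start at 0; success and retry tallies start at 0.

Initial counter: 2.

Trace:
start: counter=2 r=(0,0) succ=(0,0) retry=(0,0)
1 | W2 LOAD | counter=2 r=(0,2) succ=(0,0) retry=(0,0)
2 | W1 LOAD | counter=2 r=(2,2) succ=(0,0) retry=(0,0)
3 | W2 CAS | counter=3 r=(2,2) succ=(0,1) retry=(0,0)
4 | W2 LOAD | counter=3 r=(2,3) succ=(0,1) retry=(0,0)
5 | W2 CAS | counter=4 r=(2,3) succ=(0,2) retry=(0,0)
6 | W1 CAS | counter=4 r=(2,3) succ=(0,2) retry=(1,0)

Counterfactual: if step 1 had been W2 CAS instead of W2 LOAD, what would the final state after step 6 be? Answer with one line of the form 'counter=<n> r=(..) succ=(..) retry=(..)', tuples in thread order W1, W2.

(re-executing from step 1 with the substitution; state before step 1: counter=2 r=(0,0) succ=(0,0) retry=(0,0))
1 | W2 CAS | counter=2 r=(0,0) succ=(0,0) retry=(0,1)
2 | W1 LOAD | counter=2 r=(2,0) succ=(0,0) retry=(0,1)
3 | W2 CAS | counter=2 r=(2,0) succ=(0,0) retry=(0,2)
4 | W2 LOAD | counter=2 r=(2,2) succ=(0,0) retry=(0,2)
5 | W2 CAS | counter=3 r=(2,2) succ=(0,1) retry=(0,2)
6 | W1 CAS | counter=3 r=(2,2) succ=(0,1) retry=(1,2)

counter=3 r=(2,2) succ=(0,1) retry=(1,2)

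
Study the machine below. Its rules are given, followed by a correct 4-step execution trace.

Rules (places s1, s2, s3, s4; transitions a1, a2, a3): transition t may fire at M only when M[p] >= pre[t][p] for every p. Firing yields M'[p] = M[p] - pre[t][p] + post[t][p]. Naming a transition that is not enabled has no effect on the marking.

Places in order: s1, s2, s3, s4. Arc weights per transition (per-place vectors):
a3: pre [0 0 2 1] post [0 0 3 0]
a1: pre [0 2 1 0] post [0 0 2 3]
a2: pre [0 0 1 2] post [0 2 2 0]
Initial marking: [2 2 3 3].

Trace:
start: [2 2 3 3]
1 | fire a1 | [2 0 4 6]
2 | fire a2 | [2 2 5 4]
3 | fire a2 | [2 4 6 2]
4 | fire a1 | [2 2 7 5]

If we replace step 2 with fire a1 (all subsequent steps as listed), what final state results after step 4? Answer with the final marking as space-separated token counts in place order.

2 0 6 7

(re-executing from step 2 with the substitution; state before step 2: [2 0 4 6])
2 | fire a1 | [2 0 4 6]
3 | fire a2 | [2 2 5 4]
4 | fire a1 | [2 0 6 7]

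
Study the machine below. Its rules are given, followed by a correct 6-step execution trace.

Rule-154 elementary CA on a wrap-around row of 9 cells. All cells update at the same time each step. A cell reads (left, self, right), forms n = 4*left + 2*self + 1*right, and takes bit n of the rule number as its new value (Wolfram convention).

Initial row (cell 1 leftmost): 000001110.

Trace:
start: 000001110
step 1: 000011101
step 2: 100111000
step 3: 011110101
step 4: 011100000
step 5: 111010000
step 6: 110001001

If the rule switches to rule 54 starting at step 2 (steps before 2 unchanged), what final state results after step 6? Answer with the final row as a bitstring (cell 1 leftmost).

001111010

(re-executing steps 2..6 under rule 54; state before step 2: 000011101)
step 2: 100100011
step 3: 011110100
step 4: 100001110
step 5: 110010001
step 6: 001111010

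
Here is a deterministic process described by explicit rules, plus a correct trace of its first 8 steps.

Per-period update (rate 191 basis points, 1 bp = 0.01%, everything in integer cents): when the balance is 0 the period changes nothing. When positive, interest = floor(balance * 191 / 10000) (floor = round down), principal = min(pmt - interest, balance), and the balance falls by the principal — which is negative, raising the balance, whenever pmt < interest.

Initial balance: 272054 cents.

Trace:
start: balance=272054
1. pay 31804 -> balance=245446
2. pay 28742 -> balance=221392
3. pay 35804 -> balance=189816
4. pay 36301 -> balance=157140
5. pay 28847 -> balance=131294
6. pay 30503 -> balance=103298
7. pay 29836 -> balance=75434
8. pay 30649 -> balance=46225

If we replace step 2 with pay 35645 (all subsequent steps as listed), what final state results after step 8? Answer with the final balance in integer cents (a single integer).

(re-executing from step 2 with the substitution; state before step 2: balance=245446)
2. pay 35645 -> balance=214489
3. pay 35804 -> balance=182781
4. pay 36301 -> balance=149971
5. pay 28847 -> balance=123988
6. pay 30503 -> balance=95853
7. pay 29836 -> balance=67847
8. pay 30649 -> balance=38493

38493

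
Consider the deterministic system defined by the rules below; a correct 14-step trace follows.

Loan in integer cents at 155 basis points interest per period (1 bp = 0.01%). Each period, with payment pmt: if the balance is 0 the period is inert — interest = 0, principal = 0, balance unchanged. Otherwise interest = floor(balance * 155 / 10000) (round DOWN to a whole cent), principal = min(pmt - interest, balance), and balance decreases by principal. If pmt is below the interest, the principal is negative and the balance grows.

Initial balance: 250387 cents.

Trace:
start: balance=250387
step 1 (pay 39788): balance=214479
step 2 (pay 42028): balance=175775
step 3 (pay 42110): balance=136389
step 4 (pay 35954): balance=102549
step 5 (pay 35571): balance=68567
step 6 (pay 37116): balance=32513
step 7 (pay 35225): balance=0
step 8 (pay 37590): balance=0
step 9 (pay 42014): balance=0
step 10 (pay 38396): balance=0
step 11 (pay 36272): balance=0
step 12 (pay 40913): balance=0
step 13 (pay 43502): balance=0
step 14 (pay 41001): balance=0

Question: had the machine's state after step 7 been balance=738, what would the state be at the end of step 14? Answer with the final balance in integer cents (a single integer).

0

state after step 7 := balance=738
step 8 (pay 37590): balance=0
step 9 (pay 42014): balance=0
step 10 (pay 38396): balance=0
step 11 (pay 36272): balance=0
step 12 (pay 40913): balance=0
step 13 (pay 43502): balance=0
step 14 (pay 41001): balance=0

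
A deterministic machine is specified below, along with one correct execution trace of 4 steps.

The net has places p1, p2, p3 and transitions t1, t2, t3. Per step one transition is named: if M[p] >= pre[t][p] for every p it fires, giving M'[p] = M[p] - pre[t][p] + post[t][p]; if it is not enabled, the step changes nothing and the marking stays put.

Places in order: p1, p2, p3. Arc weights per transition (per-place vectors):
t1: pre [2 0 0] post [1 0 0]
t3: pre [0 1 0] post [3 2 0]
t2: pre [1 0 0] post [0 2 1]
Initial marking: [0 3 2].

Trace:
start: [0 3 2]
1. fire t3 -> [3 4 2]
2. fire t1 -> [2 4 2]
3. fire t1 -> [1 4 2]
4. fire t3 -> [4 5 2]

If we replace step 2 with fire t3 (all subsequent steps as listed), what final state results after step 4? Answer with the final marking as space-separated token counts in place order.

8 6 2

(re-executing from step 2 with the substitution; state before step 2: [3 4 2])
2. fire t3 -> [6 5 2]
3. fire t1 -> [5 5 2]
4. fire t3 -> [8 6 2]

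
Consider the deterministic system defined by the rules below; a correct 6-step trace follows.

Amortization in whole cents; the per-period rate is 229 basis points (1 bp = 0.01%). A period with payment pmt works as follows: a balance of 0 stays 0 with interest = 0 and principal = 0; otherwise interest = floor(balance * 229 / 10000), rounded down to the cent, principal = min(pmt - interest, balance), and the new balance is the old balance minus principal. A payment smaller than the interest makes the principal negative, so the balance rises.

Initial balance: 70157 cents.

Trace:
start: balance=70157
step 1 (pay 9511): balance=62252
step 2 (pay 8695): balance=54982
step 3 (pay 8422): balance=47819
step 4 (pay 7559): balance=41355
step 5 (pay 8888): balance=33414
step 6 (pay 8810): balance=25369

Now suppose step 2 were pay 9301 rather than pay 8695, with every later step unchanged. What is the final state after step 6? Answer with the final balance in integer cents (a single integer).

(re-executing from step 2 with the substitution; state before step 2: balance=62252)
step 2 (pay 9301): balance=54376
step 3 (pay 8422): balance=47199
step 4 (pay 7559): balance=40720
step 5 (pay 8888): balance=32764
step 6 (pay 8810): balance=24704

24704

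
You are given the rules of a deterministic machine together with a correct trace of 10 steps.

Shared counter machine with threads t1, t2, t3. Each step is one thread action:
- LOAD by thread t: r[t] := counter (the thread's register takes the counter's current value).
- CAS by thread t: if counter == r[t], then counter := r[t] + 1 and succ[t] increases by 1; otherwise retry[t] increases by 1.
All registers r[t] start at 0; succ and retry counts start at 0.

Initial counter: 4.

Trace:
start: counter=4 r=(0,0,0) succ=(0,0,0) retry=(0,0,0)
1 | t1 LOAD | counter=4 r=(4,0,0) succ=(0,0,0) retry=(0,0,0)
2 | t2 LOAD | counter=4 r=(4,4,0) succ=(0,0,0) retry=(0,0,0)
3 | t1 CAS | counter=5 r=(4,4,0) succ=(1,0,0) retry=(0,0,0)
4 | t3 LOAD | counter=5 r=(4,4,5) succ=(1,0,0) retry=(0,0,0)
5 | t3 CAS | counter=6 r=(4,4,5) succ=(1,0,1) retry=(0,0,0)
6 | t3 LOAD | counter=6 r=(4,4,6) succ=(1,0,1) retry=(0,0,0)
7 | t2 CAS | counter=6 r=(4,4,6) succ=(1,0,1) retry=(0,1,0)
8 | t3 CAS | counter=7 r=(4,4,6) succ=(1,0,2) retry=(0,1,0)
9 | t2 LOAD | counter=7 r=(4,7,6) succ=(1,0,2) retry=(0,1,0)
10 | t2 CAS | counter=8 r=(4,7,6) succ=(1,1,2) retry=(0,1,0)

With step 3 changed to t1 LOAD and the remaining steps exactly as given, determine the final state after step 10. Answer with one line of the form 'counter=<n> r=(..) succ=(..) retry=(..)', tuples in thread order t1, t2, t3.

(re-executing from step 3 with the substitution; state before step 3: counter=4 r=(4,4,0) succ=(0,0,0) retry=(0,0,0))
3 | t1 LOAD | counter=4 r=(4,4,0) succ=(0,0,0) retry=(0,0,0)
4 | t3 LOAD | counter=4 r=(4,4,4) succ=(0,0,0) retry=(0,0,0)
5 | t3 CAS | counter=5 r=(4,4,4) succ=(0,0,1) retry=(0,0,0)
6 | t3 LOAD | counter=5 r=(4,4,5) succ=(0,0,1) retry=(0,0,0)
7 | t2 CAS | counter=5 r=(4,4,5) succ=(0,0,1) retry=(0,1,0)
8 | t3 CAS | counter=6 r=(4,4,5) succ=(0,0,2) retry=(0,1,0)
9 | t2 LOAD | counter=6 r=(4,6,5) succ=(0,0,2) retry=(0,1,0)
10 | t2 CAS | counter=7 r=(4,6,5) succ=(0,1,2) retry=(0,1,0)

counter=7 r=(4,6,5) succ=(0,1,2) retry=(0,1,0)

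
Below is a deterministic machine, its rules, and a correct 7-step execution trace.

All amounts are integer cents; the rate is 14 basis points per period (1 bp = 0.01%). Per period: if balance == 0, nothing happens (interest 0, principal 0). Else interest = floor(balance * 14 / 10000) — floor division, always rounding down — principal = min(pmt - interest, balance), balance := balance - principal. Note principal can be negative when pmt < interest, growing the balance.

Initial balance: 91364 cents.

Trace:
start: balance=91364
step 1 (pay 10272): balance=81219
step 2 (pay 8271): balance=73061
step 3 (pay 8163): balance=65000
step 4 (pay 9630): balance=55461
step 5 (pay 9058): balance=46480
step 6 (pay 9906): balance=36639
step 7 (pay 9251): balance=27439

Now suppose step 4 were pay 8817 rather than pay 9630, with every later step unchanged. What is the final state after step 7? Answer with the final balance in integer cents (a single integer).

(re-executing from step 4 with the substitution; state before step 4: balance=65000)
step 4 (pay 8817): balance=56274
step 5 (pay 9058): balance=47294
step 6 (pay 9906): balance=37454
step 7 (pay 9251): balance=28255

28255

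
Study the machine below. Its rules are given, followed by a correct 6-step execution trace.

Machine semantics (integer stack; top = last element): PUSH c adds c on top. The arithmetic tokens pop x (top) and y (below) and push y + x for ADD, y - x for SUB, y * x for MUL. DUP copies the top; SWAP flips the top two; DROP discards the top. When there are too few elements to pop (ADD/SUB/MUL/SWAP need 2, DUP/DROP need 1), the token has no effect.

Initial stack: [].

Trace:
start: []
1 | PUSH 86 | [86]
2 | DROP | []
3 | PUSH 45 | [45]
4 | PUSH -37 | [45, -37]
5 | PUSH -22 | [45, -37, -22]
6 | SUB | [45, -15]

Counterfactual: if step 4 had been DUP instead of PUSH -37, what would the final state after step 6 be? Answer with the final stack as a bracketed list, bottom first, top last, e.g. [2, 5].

[45, 67]

(re-executing from step 4 with the substitution; state before step 4: [45])
4 | DUP | [45, 45]
5 | PUSH -22 | [45, 45, -22]
6 | SUB | [45, 67]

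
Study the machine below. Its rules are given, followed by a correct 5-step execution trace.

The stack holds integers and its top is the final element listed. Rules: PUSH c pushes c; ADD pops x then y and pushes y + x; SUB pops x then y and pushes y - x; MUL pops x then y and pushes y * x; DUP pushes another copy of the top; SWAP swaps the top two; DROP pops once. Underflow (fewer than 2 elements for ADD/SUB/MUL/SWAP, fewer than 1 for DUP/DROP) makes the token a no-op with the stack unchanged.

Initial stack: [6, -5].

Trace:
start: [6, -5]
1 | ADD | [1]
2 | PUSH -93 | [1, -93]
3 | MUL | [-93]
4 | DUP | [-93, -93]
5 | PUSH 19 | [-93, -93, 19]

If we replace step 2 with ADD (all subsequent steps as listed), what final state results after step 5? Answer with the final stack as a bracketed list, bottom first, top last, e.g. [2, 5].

(re-executing from step 2 with the substitution; state before step 2: [1])
2 | ADD | [1]
3 | MUL | [1]
4 | DUP | [1, 1]
5 | PUSH 19 | [1, 1, 19]

[1, 1, 19]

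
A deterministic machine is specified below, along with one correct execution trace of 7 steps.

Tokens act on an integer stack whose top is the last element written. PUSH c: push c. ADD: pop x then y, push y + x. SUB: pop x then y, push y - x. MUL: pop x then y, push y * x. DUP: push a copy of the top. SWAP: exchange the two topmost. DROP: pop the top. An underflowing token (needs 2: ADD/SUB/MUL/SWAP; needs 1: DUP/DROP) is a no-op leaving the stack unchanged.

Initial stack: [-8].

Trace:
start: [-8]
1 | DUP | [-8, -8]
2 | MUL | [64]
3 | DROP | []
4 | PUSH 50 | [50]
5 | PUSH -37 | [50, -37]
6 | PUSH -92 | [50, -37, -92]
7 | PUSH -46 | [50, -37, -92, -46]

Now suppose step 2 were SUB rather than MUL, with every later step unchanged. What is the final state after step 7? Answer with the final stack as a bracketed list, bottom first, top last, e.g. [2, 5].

[50, -37, -92, -46]

(re-executing from step 2 with the substitution; state before step 2: [-8, -8])
2 | SUB | [0]
3 | DROP | []
4 | PUSH 50 | [50]
5 | PUSH -37 | [50, -37]
6 | PUSH -92 | [50, -37, -92]
7 | PUSH -46 | [50, -37, -92, -46]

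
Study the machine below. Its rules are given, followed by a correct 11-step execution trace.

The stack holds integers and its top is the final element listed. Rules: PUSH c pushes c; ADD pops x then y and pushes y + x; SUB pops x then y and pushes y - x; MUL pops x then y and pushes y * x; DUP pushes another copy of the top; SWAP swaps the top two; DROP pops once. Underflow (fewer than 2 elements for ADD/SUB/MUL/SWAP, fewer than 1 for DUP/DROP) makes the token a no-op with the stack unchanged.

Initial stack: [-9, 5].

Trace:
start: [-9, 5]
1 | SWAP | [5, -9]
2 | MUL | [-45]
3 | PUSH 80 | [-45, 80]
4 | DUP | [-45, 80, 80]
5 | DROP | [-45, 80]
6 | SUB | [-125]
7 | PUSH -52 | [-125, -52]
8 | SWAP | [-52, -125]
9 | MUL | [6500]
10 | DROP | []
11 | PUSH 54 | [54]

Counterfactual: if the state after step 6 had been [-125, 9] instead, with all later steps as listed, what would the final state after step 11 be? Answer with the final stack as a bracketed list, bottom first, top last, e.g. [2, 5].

[-125, 54]

state after step 6 := [-125, 9]
7 | PUSH -52 | [-125, 9, -52]
8 | SWAP | [-125, -52, 9]
9 | MUL | [-125, -468]
10 | DROP | [-125]
11 | PUSH 54 | [-125, 54]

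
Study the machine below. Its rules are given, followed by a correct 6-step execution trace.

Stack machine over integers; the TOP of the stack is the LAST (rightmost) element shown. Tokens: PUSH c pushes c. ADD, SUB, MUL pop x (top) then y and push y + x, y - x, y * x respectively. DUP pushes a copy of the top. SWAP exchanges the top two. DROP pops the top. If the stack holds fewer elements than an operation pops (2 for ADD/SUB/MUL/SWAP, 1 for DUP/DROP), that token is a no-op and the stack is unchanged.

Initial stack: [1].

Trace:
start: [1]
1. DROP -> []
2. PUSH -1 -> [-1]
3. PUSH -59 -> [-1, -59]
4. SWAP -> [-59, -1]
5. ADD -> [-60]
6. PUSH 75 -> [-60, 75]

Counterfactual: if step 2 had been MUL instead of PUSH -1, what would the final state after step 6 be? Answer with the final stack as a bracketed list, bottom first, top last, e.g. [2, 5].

[-59, 75]

(re-executing from step 2 with the substitution; state before step 2: [])
2. MUL -> []
3. PUSH -59 -> [-59]
4. SWAP -> [-59]
5. ADD -> [-59]
6. PUSH 75 -> [-59, 75]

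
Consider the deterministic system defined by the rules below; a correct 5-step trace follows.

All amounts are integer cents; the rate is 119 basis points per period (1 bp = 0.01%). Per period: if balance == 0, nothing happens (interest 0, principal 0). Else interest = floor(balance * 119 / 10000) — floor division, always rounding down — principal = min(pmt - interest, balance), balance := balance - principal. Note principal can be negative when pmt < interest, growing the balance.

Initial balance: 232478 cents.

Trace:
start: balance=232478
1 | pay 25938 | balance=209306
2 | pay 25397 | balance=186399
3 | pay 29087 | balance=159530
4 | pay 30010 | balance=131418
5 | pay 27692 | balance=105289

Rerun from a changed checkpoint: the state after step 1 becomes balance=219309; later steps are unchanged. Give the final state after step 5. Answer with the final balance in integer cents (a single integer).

state after step 1 := balance=219309
2 | pay 25397 | balance=196521
3 | pay 29087 | balance=169772
4 | pay 30010 | balance=141782
5 | pay 27692 | balance=115777

115777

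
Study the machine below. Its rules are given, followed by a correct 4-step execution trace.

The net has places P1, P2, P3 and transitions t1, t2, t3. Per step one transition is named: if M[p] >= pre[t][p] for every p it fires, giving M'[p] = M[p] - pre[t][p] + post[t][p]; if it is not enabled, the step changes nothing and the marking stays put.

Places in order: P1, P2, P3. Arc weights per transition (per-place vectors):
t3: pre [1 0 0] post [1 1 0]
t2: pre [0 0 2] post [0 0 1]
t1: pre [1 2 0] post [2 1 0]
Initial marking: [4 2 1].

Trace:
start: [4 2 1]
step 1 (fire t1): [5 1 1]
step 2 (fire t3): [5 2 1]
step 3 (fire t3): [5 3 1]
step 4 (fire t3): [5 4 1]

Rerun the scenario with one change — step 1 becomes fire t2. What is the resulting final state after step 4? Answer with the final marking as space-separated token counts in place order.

(re-executing from step 1 with the substitution; state before step 1: [4 2 1])
step 1 (fire t2): [4 2 1]
step 2 (fire t3): [4 3 1]
step 3 (fire t3): [4 4 1]
step 4 (fire t3): [4 5 1]

4 5 1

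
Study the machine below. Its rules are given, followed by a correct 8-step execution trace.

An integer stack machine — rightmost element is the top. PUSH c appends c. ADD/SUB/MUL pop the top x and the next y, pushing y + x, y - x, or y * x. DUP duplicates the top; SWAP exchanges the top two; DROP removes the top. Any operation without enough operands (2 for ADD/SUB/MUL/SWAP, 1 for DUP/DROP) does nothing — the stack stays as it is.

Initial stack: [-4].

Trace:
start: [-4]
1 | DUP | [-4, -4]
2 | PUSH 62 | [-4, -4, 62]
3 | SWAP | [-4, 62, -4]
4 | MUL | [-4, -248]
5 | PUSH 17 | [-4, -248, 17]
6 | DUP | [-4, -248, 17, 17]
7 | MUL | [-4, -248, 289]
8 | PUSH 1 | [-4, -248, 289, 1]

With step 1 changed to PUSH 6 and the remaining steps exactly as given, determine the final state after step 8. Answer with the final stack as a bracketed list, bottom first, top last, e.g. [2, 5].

(re-executing from step 1 with the substitution; state before step 1: [-4])
1 | PUSH 6 | [-4, 6]
2 | PUSH 62 | [-4, 6, 62]
3 | SWAP | [-4, 62, 6]
4 | MUL | [-4, 372]
5 | PUSH 17 | [-4, 372, 17]
6 | DUP | [-4, 372, 17, 17]
7 | MUL | [-4, 372, 289]
8 | PUSH 1 | [-4, 372, 289, 1]

[-4, 372, 289, 1]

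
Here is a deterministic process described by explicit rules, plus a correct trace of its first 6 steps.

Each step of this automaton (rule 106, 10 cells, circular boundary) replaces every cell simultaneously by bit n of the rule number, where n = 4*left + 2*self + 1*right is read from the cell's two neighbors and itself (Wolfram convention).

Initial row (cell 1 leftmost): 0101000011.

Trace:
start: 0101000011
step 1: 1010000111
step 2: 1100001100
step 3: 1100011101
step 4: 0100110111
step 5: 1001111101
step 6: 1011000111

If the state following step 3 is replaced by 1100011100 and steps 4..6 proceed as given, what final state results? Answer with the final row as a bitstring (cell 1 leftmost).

1011001111

state after step 3 := 1100011100
step 4: 1100110101
step 5: 0101111011
step 6: 1011001111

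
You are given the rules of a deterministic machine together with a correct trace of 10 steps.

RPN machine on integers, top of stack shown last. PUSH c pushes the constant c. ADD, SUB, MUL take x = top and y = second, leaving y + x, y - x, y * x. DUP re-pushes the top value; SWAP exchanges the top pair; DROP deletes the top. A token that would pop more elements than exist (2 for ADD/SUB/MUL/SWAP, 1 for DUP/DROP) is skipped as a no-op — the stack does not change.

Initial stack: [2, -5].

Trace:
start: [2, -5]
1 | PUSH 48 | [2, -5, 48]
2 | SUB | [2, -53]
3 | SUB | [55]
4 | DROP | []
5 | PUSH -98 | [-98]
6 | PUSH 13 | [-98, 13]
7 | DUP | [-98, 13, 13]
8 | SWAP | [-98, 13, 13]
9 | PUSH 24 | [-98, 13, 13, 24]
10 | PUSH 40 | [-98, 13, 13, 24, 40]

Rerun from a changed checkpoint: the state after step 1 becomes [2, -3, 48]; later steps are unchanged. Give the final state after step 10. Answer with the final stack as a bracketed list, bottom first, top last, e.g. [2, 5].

[-98, 13, 13, 24, 40]

state after step 1 := [2, -3, 48]
2 | SUB | [2, -51]
3 | SUB | [53]
4 | DROP | []
5 | PUSH -98 | [-98]
6 | PUSH 13 | [-98, 13]
7 | DUP | [-98, 13, 13]
8 | SWAP | [-98, 13, 13]
9 | PUSH 24 | [-98, 13, 13, 24]
10 | PUSH 40 | [-98, 13, 13, 24, 40]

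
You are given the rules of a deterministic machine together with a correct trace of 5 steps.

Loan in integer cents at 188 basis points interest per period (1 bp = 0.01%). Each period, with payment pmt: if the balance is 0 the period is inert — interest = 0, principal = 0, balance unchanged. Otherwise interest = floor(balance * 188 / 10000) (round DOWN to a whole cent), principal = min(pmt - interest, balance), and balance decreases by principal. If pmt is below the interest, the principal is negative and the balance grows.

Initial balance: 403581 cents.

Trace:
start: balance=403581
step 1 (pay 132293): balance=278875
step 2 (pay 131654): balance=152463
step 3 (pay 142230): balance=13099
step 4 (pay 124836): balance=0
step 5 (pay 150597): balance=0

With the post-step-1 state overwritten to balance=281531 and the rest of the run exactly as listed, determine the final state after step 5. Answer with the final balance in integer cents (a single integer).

0

state after step 1 := balance=281531
step 2 (pay 131654): balance=155169
step 3 (pay 142230): balance=15856
step 4 (pay 124836): balance=0
step 5 (pay 150597): balance=0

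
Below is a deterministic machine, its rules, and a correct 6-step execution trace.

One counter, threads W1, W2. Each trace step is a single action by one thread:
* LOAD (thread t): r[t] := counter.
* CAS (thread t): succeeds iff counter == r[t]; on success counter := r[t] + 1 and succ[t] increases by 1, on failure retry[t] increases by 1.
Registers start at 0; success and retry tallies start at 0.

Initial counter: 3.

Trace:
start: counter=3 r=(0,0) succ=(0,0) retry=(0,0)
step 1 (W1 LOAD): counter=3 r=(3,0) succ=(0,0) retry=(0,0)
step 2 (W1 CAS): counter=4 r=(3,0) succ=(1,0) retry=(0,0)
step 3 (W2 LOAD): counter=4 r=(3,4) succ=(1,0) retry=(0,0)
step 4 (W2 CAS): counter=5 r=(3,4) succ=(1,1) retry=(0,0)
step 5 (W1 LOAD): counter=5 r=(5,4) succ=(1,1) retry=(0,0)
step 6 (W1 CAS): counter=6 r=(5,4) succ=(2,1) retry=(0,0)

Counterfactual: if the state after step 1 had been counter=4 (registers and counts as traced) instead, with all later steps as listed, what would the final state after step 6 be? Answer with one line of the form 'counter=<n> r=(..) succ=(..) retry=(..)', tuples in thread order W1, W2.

counter=6 r=(5,4) succ=(1,1) retry=(1,0)

state after step 1 := counter=4 r=(3,0) succ=(0,0) retry=(0,0)
step 2 (W1 CAS): counter=4 r=(3,0) succ=(0,0) retry=(1,0)
step 3 (W2 LOAD): counter=4 r=(3,4) succ=(0,0) retry=(1,0)
step 4 (W2 CAS): counter=5 r=(3,4) succ=(0,1) retry=(1,0)
step 5 (W1 LOAD): counter=5 r=(5,4) succ=(0,1) retry=(1,0)
step 6 (W1 CAS): counter=6 r=(5,4) succ=(1,1) retry=(1,0)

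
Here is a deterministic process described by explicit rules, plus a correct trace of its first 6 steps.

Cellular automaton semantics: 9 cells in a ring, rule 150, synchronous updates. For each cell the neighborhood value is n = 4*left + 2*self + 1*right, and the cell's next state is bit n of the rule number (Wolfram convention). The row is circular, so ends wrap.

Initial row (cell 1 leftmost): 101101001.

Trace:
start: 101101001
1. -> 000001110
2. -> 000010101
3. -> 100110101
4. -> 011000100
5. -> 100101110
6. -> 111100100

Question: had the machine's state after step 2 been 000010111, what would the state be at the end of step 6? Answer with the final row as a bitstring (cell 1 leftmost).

110000110

state after step 2 := 000010111
3. -> 100110010
4. -> 111001110
5. -> 010110100
6. -> 110000110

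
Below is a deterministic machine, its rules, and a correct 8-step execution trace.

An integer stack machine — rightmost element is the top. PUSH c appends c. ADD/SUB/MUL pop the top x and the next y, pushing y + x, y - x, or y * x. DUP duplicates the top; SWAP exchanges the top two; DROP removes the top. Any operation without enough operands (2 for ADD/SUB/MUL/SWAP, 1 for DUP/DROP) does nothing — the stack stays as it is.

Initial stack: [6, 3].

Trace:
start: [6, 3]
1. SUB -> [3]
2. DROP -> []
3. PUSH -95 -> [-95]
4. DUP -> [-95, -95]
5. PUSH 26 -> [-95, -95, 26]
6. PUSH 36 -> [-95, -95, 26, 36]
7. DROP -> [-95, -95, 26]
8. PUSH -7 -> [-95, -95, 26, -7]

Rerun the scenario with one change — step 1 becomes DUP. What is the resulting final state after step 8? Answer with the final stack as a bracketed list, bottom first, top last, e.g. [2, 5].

(re-executing from step 1 with the substitution; state before step 1: [6, 3])
1. DUP -> [6, 3, 3]
2. DROP -> [6, 3]
3. PUSH -95 -> [6, 3, -95]
4. DUP -> [6, 3, -95, -95]
5. PUSH 26 -> [6, 3, -95, -95, 26]
6. PUSH 36 -> [6, 3, -95, -95, 26, 36]
7. DROP -> [6, 3, -95, -95, 26]
8. PUSH -7 -> [6, 3, -95, -95, 26, -7]

[6, 3, -95, -95, 26, -7]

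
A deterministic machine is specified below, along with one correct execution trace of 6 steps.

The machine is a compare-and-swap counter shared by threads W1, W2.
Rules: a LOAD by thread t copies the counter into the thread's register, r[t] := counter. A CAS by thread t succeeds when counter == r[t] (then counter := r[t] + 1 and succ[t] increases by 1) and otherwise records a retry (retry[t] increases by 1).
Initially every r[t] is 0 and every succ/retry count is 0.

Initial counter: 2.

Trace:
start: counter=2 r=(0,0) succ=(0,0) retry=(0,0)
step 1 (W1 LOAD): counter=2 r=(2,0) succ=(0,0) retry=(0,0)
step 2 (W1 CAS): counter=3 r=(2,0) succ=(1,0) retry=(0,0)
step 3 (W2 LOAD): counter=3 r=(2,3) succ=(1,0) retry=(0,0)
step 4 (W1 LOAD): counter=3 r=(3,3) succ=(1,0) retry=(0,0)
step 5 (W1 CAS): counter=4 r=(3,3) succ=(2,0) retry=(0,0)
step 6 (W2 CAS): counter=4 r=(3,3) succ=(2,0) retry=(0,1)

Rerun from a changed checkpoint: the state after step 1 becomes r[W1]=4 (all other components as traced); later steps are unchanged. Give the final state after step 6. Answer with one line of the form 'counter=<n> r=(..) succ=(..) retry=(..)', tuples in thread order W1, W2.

state after step 1 := counter=2 r=(4,0) succ=(0,0) retry=(0,0)
step 2 (W1 CAS): counter=2 r=(4,0) succ=(0,0) retry=(1,0)
step 3 (W2 LOAD): counter=2 r=(4,2) succ=(0,0) retry=(1,0)
step 4 (W1 LOAD): counter=2 r=(2,2) succ=(0,0) retry=(1,0)
step 5 (W1 CAS): counter=3 r=(2,2) succ=(1,0) retry=(1,0)
step 6 (W2 CAS): counter=3 r=(2,2) succ=(1,0) retry=(1,1)

counter=3 r=(2,2) succ=(1,0) retry=(1,1)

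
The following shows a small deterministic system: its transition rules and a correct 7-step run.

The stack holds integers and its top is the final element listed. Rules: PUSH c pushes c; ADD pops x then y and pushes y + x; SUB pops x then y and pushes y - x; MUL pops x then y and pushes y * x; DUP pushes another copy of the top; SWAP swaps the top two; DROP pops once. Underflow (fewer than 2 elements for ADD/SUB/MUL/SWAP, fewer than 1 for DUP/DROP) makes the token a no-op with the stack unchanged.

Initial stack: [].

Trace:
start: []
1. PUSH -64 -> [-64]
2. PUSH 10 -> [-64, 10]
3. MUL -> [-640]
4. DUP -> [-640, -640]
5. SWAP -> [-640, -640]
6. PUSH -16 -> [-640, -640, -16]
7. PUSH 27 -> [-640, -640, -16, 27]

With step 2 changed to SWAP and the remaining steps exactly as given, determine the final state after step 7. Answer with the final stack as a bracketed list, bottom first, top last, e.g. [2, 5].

[-64, -64, -16, 27]

(re-executing from step 2 with the substitution; state before step 2: [-64])
2. SWAP -> [-64]
3. MUL -> [-64]
4. DUP -> [-64, -64]
5. SWAP -> [-64, -64]
6. PUSH -16 -> [-64, -64, -16]
7. PUSH 27 -> [-64, -64, -16, 27]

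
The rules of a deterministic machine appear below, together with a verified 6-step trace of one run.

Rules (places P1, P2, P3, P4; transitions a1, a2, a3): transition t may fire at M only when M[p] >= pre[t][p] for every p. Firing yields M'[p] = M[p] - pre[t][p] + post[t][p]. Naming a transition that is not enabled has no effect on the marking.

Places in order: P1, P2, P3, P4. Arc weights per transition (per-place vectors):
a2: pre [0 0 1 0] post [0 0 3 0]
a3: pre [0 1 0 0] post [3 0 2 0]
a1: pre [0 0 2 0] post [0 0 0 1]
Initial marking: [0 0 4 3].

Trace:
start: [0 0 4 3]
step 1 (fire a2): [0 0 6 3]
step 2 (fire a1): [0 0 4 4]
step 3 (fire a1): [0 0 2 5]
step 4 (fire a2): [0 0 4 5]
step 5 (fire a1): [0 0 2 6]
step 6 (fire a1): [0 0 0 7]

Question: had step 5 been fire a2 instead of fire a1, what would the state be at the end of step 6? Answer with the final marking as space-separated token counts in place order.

0 0 4 6

(re-executing from step 5 with the substitution; state before step 5: [0 0 4 5])
step 5 (fire a2): [0 0 6 5]
step 6 (fire a1): [0 0 4 6]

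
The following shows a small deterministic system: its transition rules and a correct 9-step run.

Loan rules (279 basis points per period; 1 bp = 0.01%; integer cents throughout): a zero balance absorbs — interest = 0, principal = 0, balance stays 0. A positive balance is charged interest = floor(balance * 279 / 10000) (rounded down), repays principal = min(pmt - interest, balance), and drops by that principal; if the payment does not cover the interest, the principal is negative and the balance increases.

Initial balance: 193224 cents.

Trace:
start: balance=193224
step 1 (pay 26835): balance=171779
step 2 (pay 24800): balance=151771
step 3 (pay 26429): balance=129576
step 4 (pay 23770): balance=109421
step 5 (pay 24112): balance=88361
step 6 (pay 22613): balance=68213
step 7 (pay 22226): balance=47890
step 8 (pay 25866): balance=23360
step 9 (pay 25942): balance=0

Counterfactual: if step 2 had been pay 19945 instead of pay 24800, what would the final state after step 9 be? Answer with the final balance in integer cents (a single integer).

3954

(re-executing from step 2 with the substitution; state before step 2: balance=171779)
step 2 (pay 19945): balance=156626
step 3 (pay 26429): balance=134566
step 4 (pay 23770): balance=114550
step 5 (pay 24112): balance=93633
step 6 (pay 22613): balance=73632
step 7 (pay 22226): balance=53460
step 8 (pay 25866): balance=29085
step 9 (pay 25942): balance=3954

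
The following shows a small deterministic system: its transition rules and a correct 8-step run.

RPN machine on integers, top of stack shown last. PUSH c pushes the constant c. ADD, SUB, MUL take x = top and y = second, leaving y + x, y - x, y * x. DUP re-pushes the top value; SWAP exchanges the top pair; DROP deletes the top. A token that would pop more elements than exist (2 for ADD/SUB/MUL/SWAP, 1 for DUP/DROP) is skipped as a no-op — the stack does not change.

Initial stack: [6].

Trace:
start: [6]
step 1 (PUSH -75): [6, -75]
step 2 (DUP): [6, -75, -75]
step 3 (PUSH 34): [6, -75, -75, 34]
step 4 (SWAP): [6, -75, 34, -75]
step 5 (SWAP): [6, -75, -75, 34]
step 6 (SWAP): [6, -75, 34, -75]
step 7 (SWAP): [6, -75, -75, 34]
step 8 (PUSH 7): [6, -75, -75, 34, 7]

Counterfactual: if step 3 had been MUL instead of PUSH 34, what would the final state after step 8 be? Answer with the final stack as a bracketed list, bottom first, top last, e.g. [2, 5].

(re-executing from step 3 with the substitution; state before step 3: [6, -75, -75])
step 3 (MUL): [6, 5625]
step 4 (SWAP): [5625, 6]
step 5 (SWAP): [6, 5625]
step 6 (SWAP): [5625, 6]
step 7 (SWAP): [6, 5625]
step 8 (PUSH 7): [6, 5625, 7]

[6, 5625, 7]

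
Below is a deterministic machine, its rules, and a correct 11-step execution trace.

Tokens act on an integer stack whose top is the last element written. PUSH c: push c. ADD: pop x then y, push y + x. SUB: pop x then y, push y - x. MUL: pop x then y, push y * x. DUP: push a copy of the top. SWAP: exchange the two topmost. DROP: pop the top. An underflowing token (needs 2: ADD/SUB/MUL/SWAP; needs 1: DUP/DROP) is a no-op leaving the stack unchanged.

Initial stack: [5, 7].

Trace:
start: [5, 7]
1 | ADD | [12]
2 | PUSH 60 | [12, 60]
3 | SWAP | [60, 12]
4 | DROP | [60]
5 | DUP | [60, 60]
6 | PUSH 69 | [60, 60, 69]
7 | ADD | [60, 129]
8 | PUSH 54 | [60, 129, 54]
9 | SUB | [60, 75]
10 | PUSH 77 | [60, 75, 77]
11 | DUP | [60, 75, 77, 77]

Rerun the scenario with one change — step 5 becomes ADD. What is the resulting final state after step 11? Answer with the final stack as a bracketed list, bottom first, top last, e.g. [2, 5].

[75, 77, 77]

(re-executing from step 5 with the substitution; state before step 5: [60])
5 | ADD | [60]
6 | PUSH 69 | [60, 69]
7 | ADD | [129]
8 | PUSH 54 | [129, 54]
9 | SUB | [75]
10 | PUSH 77 | [75, 77]
11 | DUP | [75, 77, 77]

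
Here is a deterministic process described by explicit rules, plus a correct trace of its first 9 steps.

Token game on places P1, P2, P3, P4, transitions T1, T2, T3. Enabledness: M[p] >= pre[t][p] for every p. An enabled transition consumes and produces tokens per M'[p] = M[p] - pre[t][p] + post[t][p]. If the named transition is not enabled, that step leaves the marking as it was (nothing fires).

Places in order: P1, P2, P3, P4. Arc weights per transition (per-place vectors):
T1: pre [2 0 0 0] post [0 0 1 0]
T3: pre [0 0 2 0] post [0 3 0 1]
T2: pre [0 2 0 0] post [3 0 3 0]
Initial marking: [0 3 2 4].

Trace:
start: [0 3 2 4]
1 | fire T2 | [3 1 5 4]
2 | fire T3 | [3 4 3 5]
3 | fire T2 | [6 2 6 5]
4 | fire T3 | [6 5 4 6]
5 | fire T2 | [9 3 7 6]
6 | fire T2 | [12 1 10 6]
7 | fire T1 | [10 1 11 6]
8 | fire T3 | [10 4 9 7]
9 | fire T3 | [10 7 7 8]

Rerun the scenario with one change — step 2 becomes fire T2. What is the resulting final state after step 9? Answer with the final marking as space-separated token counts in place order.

7 6 6 7

(re-executing from step 2 with the substitution; state before step 2: [3 1 5 4])
2 | fire T2 | [3 1 5 4]
3 | fire T2 | [3 1 5 4]
4 | fire T3 | [3 4 3 5]
5 | fire T2 | [6 2 6 5]
6 | fire T2 | [9 0 9 5]
7 | fire T1 | [7 0 10 5]
8 | fire T3 | [7 3 8 6]
9 | fire T3 | [7 6 6 7]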